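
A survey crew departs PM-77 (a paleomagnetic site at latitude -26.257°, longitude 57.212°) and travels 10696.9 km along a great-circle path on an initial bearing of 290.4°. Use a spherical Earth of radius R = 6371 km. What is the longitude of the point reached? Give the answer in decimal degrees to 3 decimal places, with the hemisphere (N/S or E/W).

29.321°W

δ = d/R = 10696.9/6371 = 1.678999 rad
φ₂ = arcsin(sin φ₁ cos δ + cos φ₁ sin δ cos θ)
   = arcsin(-0.44240·-0.10799 + 0.89682·0.99415·0.34857) = 21.01135°
λ₂ = λ₁ + atan2(sin θ sin δ cos φ₁, cos δ − sin φ₁ sin φ₂) = -29.32072°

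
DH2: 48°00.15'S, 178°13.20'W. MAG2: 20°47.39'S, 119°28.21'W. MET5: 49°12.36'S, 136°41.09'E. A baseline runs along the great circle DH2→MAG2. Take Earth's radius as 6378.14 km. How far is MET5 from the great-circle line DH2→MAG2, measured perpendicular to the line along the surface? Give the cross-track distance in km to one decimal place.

DH2: φ = -48.00250°, λ = -178.22000°
MAG2: φ = -20.78983°, λ = -119.47017°
MET5: φ = -49.20600°, λ = +136.68483°
δ₁₃ = central angle DH2→MET5 = 0.513099 rad  (haversine)
θ₁₃ = bearing DH2→MET5 = 250.509°,  θ₁₂ = bearing DH2→MAG2 = 81.255°
dₓₜ = R·arcsin(sin δ₁₃ · sin(θ₁₃ − θ₁₂)) = 6378.14·arcsin(0.49088·sin(169.254°)) = 584.588 km
|dₓₜ| = 584.588 km

584.6 km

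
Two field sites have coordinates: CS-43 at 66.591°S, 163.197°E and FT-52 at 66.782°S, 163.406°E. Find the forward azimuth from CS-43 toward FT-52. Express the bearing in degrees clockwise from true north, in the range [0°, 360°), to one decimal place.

156.7°

Δλ = 0.2090°
y = sin Δλ · cos φ₂ = 0.001438
x = cos φ₁ sin φ₂ − sin φ₁ cos φ₂ cos Δλ = -0.003336
θ = atan2(y, x) = 156.6805° → 156.6805° (mod 360°)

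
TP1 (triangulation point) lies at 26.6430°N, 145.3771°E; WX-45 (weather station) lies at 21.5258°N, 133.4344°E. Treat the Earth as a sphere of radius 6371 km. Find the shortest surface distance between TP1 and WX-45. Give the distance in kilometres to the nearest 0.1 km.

Δφ = -5.1172°,  Δλ = -11.9427°
a = sin²(Δφ/2) + cos φ₁ cos φ₂ sin²(Δλ/2) = 0.010991
c = 2·arcsin(√a) = 0.210066 rad = 12.0359°
d = R·c = 6371 × 0.210066 = 1338.3 km

1338.3 km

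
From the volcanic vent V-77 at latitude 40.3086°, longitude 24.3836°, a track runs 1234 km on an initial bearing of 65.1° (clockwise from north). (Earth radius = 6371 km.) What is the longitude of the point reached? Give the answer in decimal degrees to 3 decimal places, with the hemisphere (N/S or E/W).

δ = d/R = 1234/6371 = 0.193690 rad
φ₂ = arcsin(sin φ₁ cos δ + cos φ₁ sin δ cos θ)
   = arcsin(0.64690·0.98130 + 0.76257·0.19248·0.42104) = 44.15545°
λ₂ = λ₁ + atan2(sin θ sin δ cos φ₁, cos δ − sin φ₁ sin φ₂) = 38.46770°

38.468°E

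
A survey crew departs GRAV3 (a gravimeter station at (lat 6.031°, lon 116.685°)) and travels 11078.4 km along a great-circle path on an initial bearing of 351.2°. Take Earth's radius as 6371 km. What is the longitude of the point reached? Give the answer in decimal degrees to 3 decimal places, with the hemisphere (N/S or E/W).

34.011°W

δ = d/R = 11078.4/6371 = 1.738879 rad
φ₂ = arcsin(sin φ₁ cos δ + cos φ₁ sin δ cos θ)
   = arcsin(0.10507·-0.16729 + 0.99447·0.98591·0.98823) = 72.05117°
λ₂ = λ₁ + atan2(sin θ sin δ cos φ₁, cos δ − sin φ₁ sin φ₂) = -34.01114°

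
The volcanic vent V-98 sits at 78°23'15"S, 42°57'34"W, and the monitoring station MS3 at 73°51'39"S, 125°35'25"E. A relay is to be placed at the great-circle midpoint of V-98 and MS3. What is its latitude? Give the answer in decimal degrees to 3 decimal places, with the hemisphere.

87.343°S

V-98: φ = -78.38750°, λ = -42.95944°
MS3: φ = -73.86083°, λ = +125.59028°
Bx = cos φ₂ cos Δλ = -0.272439,  By = cos φ₂ sin Δλ = 0.055182
φₘ = atan2(sin φ₁ + sin φ₂, √((cos φ₁ + Bx)² + By²)) = -87.34287°
λₘ = λ₁ + atan2(By, cos φ₁ + Bx) = 99.24326°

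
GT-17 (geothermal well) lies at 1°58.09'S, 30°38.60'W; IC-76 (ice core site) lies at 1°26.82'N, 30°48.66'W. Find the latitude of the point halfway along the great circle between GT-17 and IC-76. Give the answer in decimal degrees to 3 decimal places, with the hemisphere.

GT-17: φ = -1.96817°, λ = -30.64333°
IC-76: φ = +1.44700°, λ = -30.81100°
Bx = cos φ₂ cos Δλ = 0.999677,  By = cos φ₂ sin Δλ = -0.002925
φₘ = atan2(sin φ₁ + sin φ₂, √((cos φ₁ + Bx)² + By²)) = -0.26058°
λₘ = λ₁ + atan2(By, cos φ₁ + Bx) = -30.72718°

0.261°S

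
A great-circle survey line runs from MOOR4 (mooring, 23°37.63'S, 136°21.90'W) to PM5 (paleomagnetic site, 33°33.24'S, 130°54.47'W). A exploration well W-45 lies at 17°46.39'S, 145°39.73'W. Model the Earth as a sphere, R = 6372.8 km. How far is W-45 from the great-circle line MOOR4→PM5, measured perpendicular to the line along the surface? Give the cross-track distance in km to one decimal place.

MOOR4: φ = -23.62717°, λ = -136.36500°
PM5: φ = -33.55400°, λ = -130.90783°
W-45: φ = -17.77317°, λ = -145.66217°
δ₁₃ = central angle MOOR4→W-45 = 0.182878 rad  (haversine)
θ₁₃ = bearing MOOR4→W-45 = 302.226°,  θ₁₂ = bearing MOOR4→PM5 = 155.500°
dₓₜ = R·arcsin(sin δ₁₃ · sin(θ₁₃ − θ₁₂)) = 6372.8·arcsin(0.18186·sin(146.727°)) = 636.901 km
|dₓₜ| = 636.901 km

636.9 km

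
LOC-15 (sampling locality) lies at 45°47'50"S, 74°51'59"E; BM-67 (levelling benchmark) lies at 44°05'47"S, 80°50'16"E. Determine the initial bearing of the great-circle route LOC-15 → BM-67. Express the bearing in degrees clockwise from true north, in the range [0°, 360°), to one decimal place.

LOC-15: φ = -45.79722°, λ = +74.86639°
BM-67: φ = -44.09639°, λ = +80.83778°
Δλ = 5.9714°
y = sin Δλ · cos φ₂ = 0.074713
x = cos φ₁ sin φ₂ − sin φ₁ cos φ₂ cos Δλ = 0.026887
θ = atan2(y, x) = 70.2074° → 70.2074° (mod 360°)

70.2°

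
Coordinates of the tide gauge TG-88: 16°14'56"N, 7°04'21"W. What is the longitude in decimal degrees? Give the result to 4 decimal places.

7.0725°W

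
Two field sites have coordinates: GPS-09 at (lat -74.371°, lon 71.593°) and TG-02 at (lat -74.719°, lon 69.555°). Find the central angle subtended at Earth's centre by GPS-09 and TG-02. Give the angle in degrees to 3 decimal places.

0.645°

Δφ = -0.3480°,  Δλ = -2.0380°
a = sin²(Δφ/2) + cos φ₁ cos φ₂ sin²(Δλ/2) = 0.000032
c = 2·arcsin(√a) = 0.011257 rad = 0.6450°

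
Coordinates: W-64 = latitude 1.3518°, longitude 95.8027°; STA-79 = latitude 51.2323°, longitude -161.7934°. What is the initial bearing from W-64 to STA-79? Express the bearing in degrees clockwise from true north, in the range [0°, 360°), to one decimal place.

Δλ = 102.4039°
y = sin Δλ · cos φ₂ = 0.611548
x = cos φ₁ sin φ₂ − sin φ₁ cos φ₂ cos Δλ = 0.782647
θ = atan2(y, x) = 38.0035° → 38.0035° (mod 360°)

38.0°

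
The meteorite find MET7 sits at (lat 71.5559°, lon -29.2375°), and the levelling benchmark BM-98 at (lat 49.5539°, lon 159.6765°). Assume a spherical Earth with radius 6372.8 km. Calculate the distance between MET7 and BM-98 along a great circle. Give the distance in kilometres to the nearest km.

Δφ = -22.0020°,  Δλ = -171.0860°
a = sin²(Δφ/2) + cos φ₁ cos φ₂ sin²(Δλ/2) = 0.240421
c = 2·arcsin(√a) = 1.024930 rad = 58.7242°
d = R·c = 6372.8 × 1.024930 = 6531.7 km

6532 km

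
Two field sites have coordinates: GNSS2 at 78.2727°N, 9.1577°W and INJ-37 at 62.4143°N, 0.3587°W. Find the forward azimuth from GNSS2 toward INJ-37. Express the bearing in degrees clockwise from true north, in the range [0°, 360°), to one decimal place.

Δλ = 8.7990°
y = sin Δλ · cos φ₂ = 0.070836
x = cos φ₁ sin φ₂ − sin φ₁ cos φ₂ cos Δλ = -0.267925
θ = atan2(y, x) = 165.1906° → 165.1906° (mod 360°)

165.2°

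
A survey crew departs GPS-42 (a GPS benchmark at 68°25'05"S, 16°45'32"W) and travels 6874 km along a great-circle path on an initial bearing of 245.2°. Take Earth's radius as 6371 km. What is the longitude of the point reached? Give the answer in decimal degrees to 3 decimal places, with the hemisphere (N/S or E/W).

GPS-42: φ = -68.41806°, λ = -16.75889°
δ = d/R = 6874/6371 = 1.078951 rad
φ₂ = arcsin(sin φ₁ cos δ + cos φ₁ sin δ cos θ)
   = arcsin(-0.92989·0.47225 + 0.36783·0.88146·-0.41945) = -35.10967°
λ₂ = λ₁ + atan2(sin θ sin δ cos φ₁, cos δ − sin φ₁ sin φ₂) = -118.76020°

118.760°W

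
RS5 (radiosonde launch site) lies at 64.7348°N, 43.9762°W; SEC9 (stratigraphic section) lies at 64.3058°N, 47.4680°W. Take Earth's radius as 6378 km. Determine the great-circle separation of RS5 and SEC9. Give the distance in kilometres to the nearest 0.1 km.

Δφ = -0.4290°,  Δλ = -3.4918°
a = sin²(Δφ/2) + cos φ₁ cos φ₂ sin²(Δλ/2) = 0.000186
c = 2·arcsin(√a) = 0.027262 rad = 1.5620°
d = R·c = 6378 × 0.027262 = 173.9 km

173.9 km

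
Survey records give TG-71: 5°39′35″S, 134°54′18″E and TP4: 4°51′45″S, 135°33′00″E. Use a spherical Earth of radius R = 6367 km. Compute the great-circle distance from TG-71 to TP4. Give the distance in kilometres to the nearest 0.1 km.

113.8 km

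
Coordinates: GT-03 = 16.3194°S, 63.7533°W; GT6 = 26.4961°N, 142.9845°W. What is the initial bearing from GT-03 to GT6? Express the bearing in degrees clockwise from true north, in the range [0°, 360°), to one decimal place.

298.4°

Δλ = -79.2312°
y = sin Δλ · cos φ₂ = -0.879204
x = cos φ₁ sin φ₂ − sin φ₁ cos φ₂ cos Δλ = 0.475150
θ = atan2(y, x) = -61.6118° → 298.3882° (mod 360°)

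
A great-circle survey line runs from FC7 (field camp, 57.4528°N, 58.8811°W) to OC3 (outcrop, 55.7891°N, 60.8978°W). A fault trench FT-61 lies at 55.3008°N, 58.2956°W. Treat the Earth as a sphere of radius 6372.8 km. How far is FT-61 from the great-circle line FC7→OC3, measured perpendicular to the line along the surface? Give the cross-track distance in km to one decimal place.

166.2 km

δ₁₃ = central angle FC7→FT-61 = 0.037983 rad  (haversine)
θ₁₃ = bearing FC7→FT-61 = 171.188°,  θ₁₂ = bearing FC7→OC3 = 214.546°
dₓₜ = R·arcsin(sin δ₁₃ · sin(θ₁₃ − θ₁₂)) = 6372.8·arcsin(0.03797·sin(-43.357°)) = -166.163 km
|dₓₜ| = 166.163 km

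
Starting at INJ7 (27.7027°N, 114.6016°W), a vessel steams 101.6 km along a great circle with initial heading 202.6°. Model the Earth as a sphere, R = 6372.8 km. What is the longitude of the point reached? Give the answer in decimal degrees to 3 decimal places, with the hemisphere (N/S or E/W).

δ = d/R = 101.6/6372.8 = 0.015943 rad
φ₂ = arcsin(sin φ₁ cos δ + cos φ₁ sin δ cos θ)
   = arcsin(0.46488·0.99987 + 0.88537·0.01594·-0.92321) = 26.85884°
λ₂ = λ₁ + atan2(sin θ sin δ cos φ₁, cos δ − sin φ₁ sin φ₂) = -114.99507°

114.995°W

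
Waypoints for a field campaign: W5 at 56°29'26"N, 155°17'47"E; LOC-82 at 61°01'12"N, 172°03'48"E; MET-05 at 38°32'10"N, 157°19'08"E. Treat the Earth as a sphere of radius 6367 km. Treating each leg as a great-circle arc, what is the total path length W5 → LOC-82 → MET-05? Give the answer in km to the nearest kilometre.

W5: φ = +56.49056°, λ = +155.29639°
LOC-82: φ = +61.02000°, λ = +172.06333°
MET-05: φ = +38.53611°, λ = +157.31889°
W5→LOC-82: c = 0.170470 rad, d = 1085.38 km
LOC-82→MET-05: c = 0.423862 rad, d = 2698.73 km
Total = 1085.38 + 2698.73 = 3784.11 km

3784 km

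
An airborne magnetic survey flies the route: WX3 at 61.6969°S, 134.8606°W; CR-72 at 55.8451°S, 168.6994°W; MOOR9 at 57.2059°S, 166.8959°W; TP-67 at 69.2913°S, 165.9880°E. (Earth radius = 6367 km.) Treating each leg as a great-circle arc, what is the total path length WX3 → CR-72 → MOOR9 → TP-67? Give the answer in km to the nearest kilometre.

4094 km

WX3→CR-72: c = 0.318528 rad, d = 2028.07 km
CR-72→MOOR9: c = 0.029417 rad, d = 187.30 km
MOOR9→TP-67: c = 0.295059 rad, d = 1878.64 km
Total = 2028.07 + 187.30 + 1878.64 = 4094.01 km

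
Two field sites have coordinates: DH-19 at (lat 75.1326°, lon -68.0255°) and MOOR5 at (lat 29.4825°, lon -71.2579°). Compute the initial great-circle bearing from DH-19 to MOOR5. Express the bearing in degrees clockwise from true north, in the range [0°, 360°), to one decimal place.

183.9°

Δλ = -3.2324°
y = sin Δλ · cos φ₂ = -0.049084
x = cos φ₁ sin φ₂ − sin φ₁ cos φ₂ cos Δλ = -0.713746
θ = atan2(y, x) = -176.0660° → 183.9340° (mod 360°)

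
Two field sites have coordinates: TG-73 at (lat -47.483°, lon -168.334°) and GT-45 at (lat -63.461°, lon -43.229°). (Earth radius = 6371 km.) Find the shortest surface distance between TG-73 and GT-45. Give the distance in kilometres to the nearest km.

6776 km

Δφ = -15.9780°,  Δλ = 125.1050°
a = sin²(Δφ/2) + cos φ₁ cos φ₂ sin²(Δλ/2) = 0.257118
c = 2·arcsin(√a) = 1.063560 rad = 60.9375°
d = R·c = 6371 × 1.063560 = 6775.9 km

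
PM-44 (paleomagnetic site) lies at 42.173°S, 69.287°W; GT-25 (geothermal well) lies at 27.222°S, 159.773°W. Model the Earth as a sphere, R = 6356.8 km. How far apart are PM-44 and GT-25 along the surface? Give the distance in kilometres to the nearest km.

8038 km

Δφ = 14.9510°,  Δλ = -90.4860°
a = sin²(Δφ/2) + cos φ₁ cos φ₂ sin²(Δλ/2) = 0.349239
c = 2·arcsin(√a) = 1.264508 rad = 72.4510°
d = R·c = 6356.8 × 1.264508 = 8038.2 km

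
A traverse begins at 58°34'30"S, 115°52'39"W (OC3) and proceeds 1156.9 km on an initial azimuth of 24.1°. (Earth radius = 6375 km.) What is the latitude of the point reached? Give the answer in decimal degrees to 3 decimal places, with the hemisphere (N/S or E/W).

48.887°S

OC3: φ = -58.57500°, λ = -115.87750°
δ = d/R = 1156.9/6375 = 0.181475 rad
φ₂ = arcsin(sin φ₁ cos δ + cos φ₁ sin δ cos θ)
   = arcsin(-0.85332·0.98358 + 0.52138·0.18048·0.91283) = -48.88696°
λ₂ = λ₁ + atan2(sin θ sin δ cos φ₁, cos δ − sin φ₁ sin φ₂) = -109.44247°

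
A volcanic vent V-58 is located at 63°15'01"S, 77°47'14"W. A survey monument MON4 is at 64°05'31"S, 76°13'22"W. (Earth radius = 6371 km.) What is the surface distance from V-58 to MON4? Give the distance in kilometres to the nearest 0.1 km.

121.3 km

V-58: φ = -63.25028°, λ = -77.78722°
MON4: φ = -64.09194°, λ = -76.22278°
Δφ = -0.8417°,  Δλ = 1.5644°
a = sin²(Δφ/2) + cos φ₁ cos φ₂ sin²(Δλ/2) = 0.000091
c = 2·arcsin(√a) = 0.019037 rad = 1.0907°
d = R·c = 6371 × 0.019037 = 121.3 km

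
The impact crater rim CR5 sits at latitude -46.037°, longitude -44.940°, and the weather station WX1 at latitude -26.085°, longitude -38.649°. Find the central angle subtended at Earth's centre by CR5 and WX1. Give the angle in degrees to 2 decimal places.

20.57°

Δφ = 19.9520°,  Δλ = 6.2910°
a = sin²(Δφ/2) + cos φ₁ cos φ₂ sin²(Δλ/2) = 0.031888
c = 2·arcsin(√a) = 0.359069 rad = 20.5732°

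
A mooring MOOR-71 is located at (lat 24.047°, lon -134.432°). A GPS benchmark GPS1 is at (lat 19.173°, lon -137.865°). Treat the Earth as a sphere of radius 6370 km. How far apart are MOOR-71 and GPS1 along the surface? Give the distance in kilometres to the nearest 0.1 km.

Δφ = -4.8740°,  Δλ = -3.4330°
a = sin²(Δφ/2) + cos φ₁ cos φ₂ sin²(Δλ/2) = 0.002582
c = 2·arcsin(√a) = 0.101670 rad = 5.8252°
d = R·c = 6370 × 0.101670 = 647.6 km

647.6 km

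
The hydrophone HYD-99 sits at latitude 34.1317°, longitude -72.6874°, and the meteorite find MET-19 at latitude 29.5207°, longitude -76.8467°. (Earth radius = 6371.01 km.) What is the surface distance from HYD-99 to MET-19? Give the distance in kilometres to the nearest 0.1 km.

Δφ = -4.6110°,  Δλ = -4.1593°
a = sin²(Δφ/2) + cos φ₁ cos φ₂ sin²(Δλ/2) = 0.002567
c = 2·arcsin(√a) = 0.101371 rad = 5.8081°
d = R·c = 6371.01 × 0.101371 = 645.8 km

645.8 km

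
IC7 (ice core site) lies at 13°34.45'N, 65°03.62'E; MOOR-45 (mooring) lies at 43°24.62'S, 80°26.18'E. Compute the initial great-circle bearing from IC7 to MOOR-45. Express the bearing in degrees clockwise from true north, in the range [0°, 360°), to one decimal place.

IC7: φ = +13.57417°, λ = +65.06033°
MOOR-45: φ = -43.41033°, λ = +80.43633°
Δλ = 15.3760°
y = sin Δλ · cos φ₂ = 0.192620
x = cos φ₁ sin φ₂ − sin φ₁ cos φ₂ cos Δλ = -0.832420
θ = atan2(y, x) = 166.9712° → 166.9712° (mod 360°)

167.0°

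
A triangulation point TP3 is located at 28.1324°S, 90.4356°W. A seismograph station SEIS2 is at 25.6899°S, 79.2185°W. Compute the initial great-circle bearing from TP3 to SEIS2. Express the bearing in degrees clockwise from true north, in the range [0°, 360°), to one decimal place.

78.9°

Δλ = 11.2171°
y = sin Δλ · cos φ₂ = 0.175299
x = cos φ₁ sin φ₂ − sin φ₁ cos φ₂ cos Δλ = 0.034500
θ = atan2(y, x) = 78.8661° → 78.8661° (mod 360°)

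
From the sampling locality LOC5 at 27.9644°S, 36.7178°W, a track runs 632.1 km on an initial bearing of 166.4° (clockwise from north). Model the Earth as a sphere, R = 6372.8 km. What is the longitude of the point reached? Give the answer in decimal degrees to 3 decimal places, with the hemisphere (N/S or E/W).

δ = d/R = 632.1/6372.8 = 0.099187 rad
φ₂ = arcsin(sin φ₁ cos δ + cos φ₁ sin δ cos θ)
   = arcsin(-0.46892·0.99508 + 0.88324·0.09902·-0.97196) = -33.47878°
λ₂ = λ₁ + atan2(sin θ sin δ cos φ₁, cos δ − sin φ₁ sin φ₂) = -35.11810°

35.118°W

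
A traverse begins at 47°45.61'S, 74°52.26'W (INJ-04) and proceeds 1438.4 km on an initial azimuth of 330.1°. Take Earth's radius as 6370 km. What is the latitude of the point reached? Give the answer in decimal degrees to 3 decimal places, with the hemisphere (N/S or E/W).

INJ-04: φ = -47.76017°, λ = -74.87100°
δ = d/R = 1438.4/6370 = 0.225808 rad
φ₂ = arcsin(sin φ₁ cos δ + cos φ₁ sin δ cos θ)
   = arcsin(-0.74034·0.97461 + 0.67224·0.22389·0.86690) = -36.23272°
λ₂ = λ₁ + atan2(sin θ sin δ cos φ₁, cos δ − sin φ₁ sin φ₂) = -82.82426°

36.233°S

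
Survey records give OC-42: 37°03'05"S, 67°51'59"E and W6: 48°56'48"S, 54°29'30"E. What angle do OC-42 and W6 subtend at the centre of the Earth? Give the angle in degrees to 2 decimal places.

15.35°

OC-42: φ = -37.05139°, λ = +67.86639°
W6: φ = -48.94667°, λ = +54.49167°
Δφ = -11.8953°,  Δλ = -13.3747°
a = sin²(Δφ/2) + cos φ₁ cos φ₂ sin²(Δλ/2) = 0.017845
c = 2·arcsin(√a) = 0.267972 rad = 15.3537°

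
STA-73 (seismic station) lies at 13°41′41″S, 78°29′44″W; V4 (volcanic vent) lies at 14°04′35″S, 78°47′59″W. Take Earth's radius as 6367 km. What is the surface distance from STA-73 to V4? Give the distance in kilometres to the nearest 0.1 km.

STA-73: φ = -13.69472°, λ = -78.49556°
V4: φ = -14.07639°, λ = -78.79972°
Δφ = -0.3817°,  Δλ = -0.3042°
a = sin²(Δφ/2) + cos φ₁ cos φ₂ sin²(Δλ/2) = 0.000018
c = 2·arcsin(√a) = 0.008422 rad = 0.4826°
d = R·c = 6367 × 0.008422 = 53.6 km

53.6 km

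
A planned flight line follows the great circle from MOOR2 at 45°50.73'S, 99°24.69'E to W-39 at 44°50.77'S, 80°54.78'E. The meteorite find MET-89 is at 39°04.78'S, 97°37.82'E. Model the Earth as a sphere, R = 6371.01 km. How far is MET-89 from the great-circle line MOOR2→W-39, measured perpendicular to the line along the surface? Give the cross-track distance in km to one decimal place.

756.1 km

MOOR2: φ = -45.84550°, λ = +99.41150°
W-39: φ = -44.84617°, λ = +80.91300°
MET-89: φ = -39.07967°, λ = +97.63033°
δ₁₃ = central angle MOOR2→MET-89 = 0.120283 rad  (haversine)
θ₁₃ = bearing MOOR2→MET-89 = 348.400°,  θ₁₂ = bearing MOOR2→W-39 = 267.749°
dₓₜ = R·arcsin(sin δ₁₃ · sin(θ₁₃ − θ₁₂)) = 6371.01·arcsin(0.11999·sin(80.651°)) = 756.099 km
|dₓₜ| = 756.099 km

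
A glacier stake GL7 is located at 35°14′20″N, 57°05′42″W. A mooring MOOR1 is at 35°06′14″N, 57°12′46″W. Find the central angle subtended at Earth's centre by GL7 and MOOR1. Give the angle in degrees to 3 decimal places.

0.166°

GL7: φ = +35.23889°, λ = -57.09500°
MOOR1: φ = +35.10389°, λ = -57.21278°
Δφ = -0.1350°,  Δλ = -0.1178°
a = sin²(Δφ/2) + cos φ₁ cos φ₂ sin²(Δλ/2) = 0.000002
c = 2·arcsin(√a) = 0.002894 rad = 0.1658°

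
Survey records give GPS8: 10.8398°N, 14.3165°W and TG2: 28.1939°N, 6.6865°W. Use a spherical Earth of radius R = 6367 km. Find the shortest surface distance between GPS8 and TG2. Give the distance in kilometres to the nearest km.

Δφ = 17.3541°,  Δλ = 7.6300°
a = sin²(Δφ/2) + cos φ₁ cos φ₂ sin²(Δλ/2) = 0.026592
c = 2·arcsin(√a) = 0.327606 rad = 18.7704°
d = R·c = 6367 × 0.327606 = 2085.9 km

2086 km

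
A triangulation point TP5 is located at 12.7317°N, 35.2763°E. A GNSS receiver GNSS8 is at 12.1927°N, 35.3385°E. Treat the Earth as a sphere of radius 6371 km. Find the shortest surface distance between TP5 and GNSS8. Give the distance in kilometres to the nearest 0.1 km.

60.3 km

Δφ = -0.5390°,  Δλ = 0.0622°
a = sin²(Δφ/2) + cos φ₁ cos φ₂ sin²(Δλ/2) = 0.000022
c = 2·arcsin(√a) = 0.009467 rad = 0.5424°
d = R·c = 6371 × 0.009467 = 60.3 km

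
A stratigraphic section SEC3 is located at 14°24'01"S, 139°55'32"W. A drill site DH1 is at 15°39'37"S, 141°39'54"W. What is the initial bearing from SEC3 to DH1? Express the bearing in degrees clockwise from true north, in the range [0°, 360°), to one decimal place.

SEC3: φ = -14.40028°, λ = -139.92556°
DH1: φ = -15.66028°, λ = -141.66500°
Δλ = -1.7394°
y = sin Δλ · cos φ₂ = -0.029228
x = cos φ₁ sin φ₂ − sin φ₁ cos φ₂ cos Δλ = -0.022100
θ = atan2(y, x) = -127.0939° → 232.9061° (mod 360°)

232.9°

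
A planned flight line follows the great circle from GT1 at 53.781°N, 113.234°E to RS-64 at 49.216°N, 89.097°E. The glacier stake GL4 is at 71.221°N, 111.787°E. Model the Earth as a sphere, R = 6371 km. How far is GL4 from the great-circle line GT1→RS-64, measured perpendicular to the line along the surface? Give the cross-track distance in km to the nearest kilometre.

1931 km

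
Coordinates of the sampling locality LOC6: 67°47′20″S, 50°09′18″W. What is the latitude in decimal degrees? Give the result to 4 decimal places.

67.7889°S

67° + 47′/60 + 20″/3600 = 67 + 0.78333 + 0.00556 = 67.7889°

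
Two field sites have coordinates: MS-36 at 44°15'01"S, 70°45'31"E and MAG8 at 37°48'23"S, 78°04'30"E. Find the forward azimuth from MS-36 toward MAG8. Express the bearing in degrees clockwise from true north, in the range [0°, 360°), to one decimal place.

MS-36: φ = -44.25028°, λ = +70.75861°
MAG8: φ = -37.80639°, λ = +78.07500°
Δλ = 7.3164°
y = sin Δλ · cos φ₂ = 0.100616
x = cos φ₁ sin φ₂ − sin φ₁ cos φ₂ cos Δλ = 0.107741
θ = atan2(y, x) = 43.0414° → 43.0414° (mod 360°)

43.0°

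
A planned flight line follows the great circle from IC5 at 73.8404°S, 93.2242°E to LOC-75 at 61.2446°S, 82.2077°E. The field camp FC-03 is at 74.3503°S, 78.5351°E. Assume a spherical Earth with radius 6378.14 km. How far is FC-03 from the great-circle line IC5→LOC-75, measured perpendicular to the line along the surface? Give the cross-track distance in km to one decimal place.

δ₁₃ = central angle IC5→FC-03 = 0.070632 rad  (haversine)
θ₁₃ = bearing IC5→FC-03 = 255.754°,  θ₁₂ = bearing IC5→LOC-75 = 336.314°
dₓₜ = R·arcsin(sin δ₁₃ · sin(θ₁₃ − θ₁₂)) = 6378.14·arcsin(0.07057·sin(-80.560°)) = -444.391 km
|dₓₜ| = 444.391 km

444.4 km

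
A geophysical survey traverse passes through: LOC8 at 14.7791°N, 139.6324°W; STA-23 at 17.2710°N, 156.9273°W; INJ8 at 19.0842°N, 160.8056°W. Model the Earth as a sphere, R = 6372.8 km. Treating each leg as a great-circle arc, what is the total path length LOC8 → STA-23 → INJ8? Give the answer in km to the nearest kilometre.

2326 km

LOC8→STA-23: c = 0.293253 rad, d = 1868.84 km
STA-23→INJ8: c = 0.071671 rad, d = 456.75 km
Total = 1868.84 + 456.75 = 2325.59 km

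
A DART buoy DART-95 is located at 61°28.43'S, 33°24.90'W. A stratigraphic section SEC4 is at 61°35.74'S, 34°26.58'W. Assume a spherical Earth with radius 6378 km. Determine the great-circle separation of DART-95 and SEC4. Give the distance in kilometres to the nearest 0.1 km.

DART-95: φ = -61.47383°, λ = -33.41500°
SEC4: φ = -61.59567°, λ = -34.44300°
Δφ = -0.1218°,  Δλ = -1.0280°
a = sin²(Δφ/2) + cos φ₁ cos φ₂ sin²(Δλ/2) = 0.000019
c = 2·arcsin(√a) = 0.008812 rad = 0.5049°
d = R·c = 6378 × 0.008812 = 56.2 km

56.2 km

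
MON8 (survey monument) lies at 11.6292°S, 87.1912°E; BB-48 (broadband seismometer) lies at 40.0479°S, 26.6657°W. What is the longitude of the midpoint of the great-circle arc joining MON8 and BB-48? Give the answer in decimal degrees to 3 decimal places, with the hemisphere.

Bx = cos φ₂ cos Δλ = -0.309612,  By = cos φ₂ sin Δλ = -0.700101
φₘ = atan2(sin φ₁ + sin φ₂, √((cos φ₁ + Bx)² + By²)) = -41.09128°
λₘ = λ₁ + atan2(By, cos φ₁ + Bx) = 40.92667°

40.927°E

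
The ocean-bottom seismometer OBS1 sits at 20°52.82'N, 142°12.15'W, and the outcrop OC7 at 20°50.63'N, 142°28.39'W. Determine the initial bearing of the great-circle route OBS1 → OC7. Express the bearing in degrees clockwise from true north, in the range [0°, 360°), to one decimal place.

OBS1: φ = +20.88033°, λ = -142.20250°
OC7: φ = +20.84383°, λ = -142.47317°
Δλ = -0.2707°
y = sin Δλ · cos φ₂ = -0.004415
x = cos φ₁ sin φ₂ − sin φ₁ cos φ₂ cos Δλ = -0.000633
θ = atan2(y, x) = -98.1636° → 261.8364° (mod 360°)

261.8°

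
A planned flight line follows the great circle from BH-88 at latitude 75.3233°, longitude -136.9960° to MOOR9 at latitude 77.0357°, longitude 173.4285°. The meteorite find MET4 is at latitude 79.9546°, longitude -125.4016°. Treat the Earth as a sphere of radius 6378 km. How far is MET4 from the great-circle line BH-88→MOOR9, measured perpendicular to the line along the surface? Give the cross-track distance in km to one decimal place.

δ₁₃ = central angle BH-88→MET4 = 0.091321 rad  (haversine)
θ₁₃ = bearing BH-88→MET4 = 22.608°,  θ₁₂ = bearing BH-88→MOOR9 = 301.870°
dₓₜ = R·arcsin(sin δ₁₃ · sin(θ₁₃ − θ₁₂)) = 6378·arcsin(0.09119·sin(-279.262°)) = 574.831 km
|dₓₜ| = 574.831 km

574.8 km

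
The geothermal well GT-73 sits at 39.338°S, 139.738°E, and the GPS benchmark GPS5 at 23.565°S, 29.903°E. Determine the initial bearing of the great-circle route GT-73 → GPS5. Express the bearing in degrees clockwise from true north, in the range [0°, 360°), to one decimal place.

Δλ = -109.8350°
y = sin Δλ · cos φ₂ = -0.862228
x = cos φ₁ sin φ₂ − sin φ₁ cos φ₂ cos Δλ = -0.506356
θ = atan2(y, x) = -120.4242° → 239.5758° (mod 360°)

239.6°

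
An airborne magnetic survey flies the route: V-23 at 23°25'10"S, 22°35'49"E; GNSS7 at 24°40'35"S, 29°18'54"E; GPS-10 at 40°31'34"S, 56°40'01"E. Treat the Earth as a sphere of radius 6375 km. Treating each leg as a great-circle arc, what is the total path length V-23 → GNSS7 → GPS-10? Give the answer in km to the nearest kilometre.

3787 km

V-23: φ = -23.41944°, λ = +22.59694°
GNSS7: φ = -24.67639°, λ = +29.31500°
GPS-10: φ = -40.52611°, λ = +56.66694°
V-23→GNSS7: c = 0.109286 rad, d = 696.70 km
GNSS7→GPS-10: c = 0.484813 rad, d = 3090.68 km
Total = 696.70 + 3090.68 = 3787.38 km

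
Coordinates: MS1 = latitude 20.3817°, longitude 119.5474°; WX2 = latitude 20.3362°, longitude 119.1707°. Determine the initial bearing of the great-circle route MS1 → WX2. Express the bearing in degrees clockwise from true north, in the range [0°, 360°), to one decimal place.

Δλ = -0.3767°
y = sin Δλ · cos φ₂ = -0.006165
x = cos φ₁ sin φ₂ − sin φ₁ cos φ₂ cos Δλ = -0.000787
θ = atan2(y, x) = -97.2756° → 262.7244° (mod 360°)

262.7°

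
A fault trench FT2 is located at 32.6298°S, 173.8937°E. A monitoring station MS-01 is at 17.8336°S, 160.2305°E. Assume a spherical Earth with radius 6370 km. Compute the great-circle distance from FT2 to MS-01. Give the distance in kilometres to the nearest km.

Δφ = 14.7962°,  Δλ = -13.6632°
a = sin²(Δφ/2) + cos φ₁ cos φ₂ sin²(Δλ/2) = 0.027924
c = 2·arcsin(√a) = 0.335782 rad = 19.2389°
d = R·c = 6370 × 0.335782 = 2138.9 km

2139 km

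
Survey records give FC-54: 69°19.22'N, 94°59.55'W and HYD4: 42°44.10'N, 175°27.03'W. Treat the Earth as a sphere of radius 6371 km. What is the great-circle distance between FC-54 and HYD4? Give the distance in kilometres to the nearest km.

FC-54: φ = +69.32033°, λ = -94.99250°
HYD4: φ = +42.73500°, λ = -175.45050°
Δφ = -26.5853°,  Δλ = -80.4580°
a = sin²(Δφ/2) + cos φ₁ cos φ₂ sin²(Δλ/2) = 0.161058
c = 2·arcsin(√a) = 0.825916 rad = 47.3215°
d = R·c = 6371 × 0.825916 = 5261.9 km

5262 km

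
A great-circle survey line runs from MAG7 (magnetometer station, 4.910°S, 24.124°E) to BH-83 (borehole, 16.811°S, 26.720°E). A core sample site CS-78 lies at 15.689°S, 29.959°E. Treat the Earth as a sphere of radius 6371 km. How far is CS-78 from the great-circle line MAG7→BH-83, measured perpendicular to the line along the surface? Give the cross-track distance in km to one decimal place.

δ₁₃ = central angle MAG7→CS-78 = 0.213072 rad  (haversine)
θ₁₃ = bearing MAG7→CS-78 = 152.429°,  θ₁₂ = bearing MAG7→BH-83 = 168.131°
dₓₜ = R·arcsin(sin δ₁₃ · sin(θ₁₃ − θ₁₂)) = 6371·arcsin(0.21146·sin(-15.703°)) = -364.822 km
|dₓₜ| = 364.822 km

364.8 km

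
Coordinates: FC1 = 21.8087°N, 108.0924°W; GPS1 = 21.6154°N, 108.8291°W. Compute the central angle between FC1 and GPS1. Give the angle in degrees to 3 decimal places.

0.711°

Δφ = -0.1933°,  Δλ = -0.7367°
a = sin²(Δφ/2) + cos φ₁ cos φ₂ sin²(Δλ/2) = 0.000039
c = 2·arcsin(√a) = 0.012413 rad = 0.7112°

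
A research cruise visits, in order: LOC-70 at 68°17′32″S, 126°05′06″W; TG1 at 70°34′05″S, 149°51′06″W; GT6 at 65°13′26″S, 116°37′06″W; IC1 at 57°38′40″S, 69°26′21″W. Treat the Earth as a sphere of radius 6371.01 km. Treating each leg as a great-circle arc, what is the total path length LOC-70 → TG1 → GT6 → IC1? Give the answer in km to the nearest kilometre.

5018 km

LOC-70: φ = -68.29222°, λ = -126.08500°
TG1: φ = -70.56806°, λ = -149.85167°
GT6: φ = -65.22389°, λ = -116.61833°
IC1: φ = -57.64444°, λ = -69.43917°
LOC-70→TG1: c = 0.149969 rad, d = 955.45 km
TG1→GT6: c = 0.233552 rad, d = 1487.96 km
GT6→IC1: c = 0.404170 rad, d = 2574.97 km
Total = 955.45 + 1487.96 + 2574.97 = 5018.39 km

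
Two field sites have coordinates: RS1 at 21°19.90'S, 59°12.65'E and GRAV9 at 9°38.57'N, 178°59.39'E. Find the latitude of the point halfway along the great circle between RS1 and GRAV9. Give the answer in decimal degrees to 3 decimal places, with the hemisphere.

RS1: φ = -21.33167°, λ = +59.21083°
GRAV9: φ = +9.64283°, λ = +178.98983°
Bx = cos φ₂ cos Δλ = -0.489639,  By = cos φ₂ sin Δλ = 0.855684
φₘ = atan2(sin φ₁ + sin φ₂, √((cos φ₁ + Bx)² + By²)) = -11.51882°
λₘ = λ₁ + atan2(By, cos φ₁ + Bx) = 121.90026°

11.519°S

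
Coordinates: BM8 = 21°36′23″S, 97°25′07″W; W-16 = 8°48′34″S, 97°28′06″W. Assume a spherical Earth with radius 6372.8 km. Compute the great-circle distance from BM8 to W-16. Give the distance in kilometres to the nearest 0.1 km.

BM8: φ = -21.60639°, λ = -97.41861°
W-16: φ = -8.80944°, λ = -97.46833°
Δφ = 12.7969°,  Δλ = -0.0497°
a = sin²(Δφ/2) + cos φ₁ cos φ₂ sin²(Δλ/2) = 0.012420
c = 2·arcsin(√a) = 0.223350 rad = 12.7970°
d = R·c = 6372.8 × 0.223350 = 1423.4 km

1423.4 km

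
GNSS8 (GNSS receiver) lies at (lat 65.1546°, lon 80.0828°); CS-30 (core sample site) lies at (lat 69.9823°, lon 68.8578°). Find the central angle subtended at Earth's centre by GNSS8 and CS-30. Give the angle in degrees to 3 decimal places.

Δφ = 4.8277°,  Δλ = -11.2250°
a = sin²(Δφ/2) + cos φ₁ cos φ₂ sin²(Δλ/2) = 0.003150
c = 2·arcsin(√a) = 0.112301 rad = 6.4344°

6.434°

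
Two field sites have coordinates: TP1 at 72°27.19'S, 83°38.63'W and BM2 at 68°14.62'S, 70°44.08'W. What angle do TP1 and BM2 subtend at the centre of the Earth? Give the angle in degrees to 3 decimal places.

6.024°

TP1: φ = -72.45317°, λ = -83.64383°
BM2: φ = -68.24367°, λ = -70.73467°
Δφ = 4.2095°,  Δλ = 12.9092°
a = sin²(Δφ/2) + cos φ₁ cos φ₂ sin²(Δλ/2) = 0.002761
c = 2·arcsin(√a) = 0.105140 rad = 6.0241°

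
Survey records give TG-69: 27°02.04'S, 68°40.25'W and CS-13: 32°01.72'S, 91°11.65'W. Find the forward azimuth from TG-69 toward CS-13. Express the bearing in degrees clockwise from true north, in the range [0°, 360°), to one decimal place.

250.3°

TG-69: φ = -27.03400°, λ = -68.67083°
CS-13: φ = -32.02867°, λ = -91.19417°
Δλ = -22.5233°
y = sin Δλ · cos φ₂ = -0.324751
x = cos φ₁ sin φ₂ − sin φ₁ cos φ₂ cos Δλ = -0.116455
θ = atan2(y, x) = -109.7277° → 250.2723° (mod 360°)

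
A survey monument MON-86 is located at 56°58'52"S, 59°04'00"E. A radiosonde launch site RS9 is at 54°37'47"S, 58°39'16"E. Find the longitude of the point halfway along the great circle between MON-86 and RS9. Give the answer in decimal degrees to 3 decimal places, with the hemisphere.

MON-86: φ = -56.98111°, λ = +59.06667°
RS9: φ = -54.62972°, λ = +58.65444°
Bx = cos φ₂ cos Δλ = 0.578843,  By = cos φ₂ sin Δλ = -0.004165
φₘ = atan2(sin φ₁ + sin φ₂, √((cos φ₁ + Bx)² + By²)) = -55.80559°
λₘ = λ₁ + atan2(By, cos φ₁ + Bx) = 58.85433°

58.854°E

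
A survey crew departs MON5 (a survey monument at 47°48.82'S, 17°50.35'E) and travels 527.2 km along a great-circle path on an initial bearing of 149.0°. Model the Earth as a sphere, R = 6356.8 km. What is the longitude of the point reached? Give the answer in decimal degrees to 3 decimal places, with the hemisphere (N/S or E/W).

MON5: φ = -47.81367°, λ = +17.83917°
δ = d/R = 527.2/6356.8 = 0.082935 rad
φ₂ = arcsin(sin φ₁ cos δ + cos φ₁ sin δ cos θ)
   = arcsin(-0.74096·0.99656 + 0.67154·0.08284·-0.85717) = -51.82278°
λ₂ = λ₁ + atan2(sin θ sin δ cos φ₁, cos δ − sin φ₁ sin φ₂) = 21.79730°

21.797°E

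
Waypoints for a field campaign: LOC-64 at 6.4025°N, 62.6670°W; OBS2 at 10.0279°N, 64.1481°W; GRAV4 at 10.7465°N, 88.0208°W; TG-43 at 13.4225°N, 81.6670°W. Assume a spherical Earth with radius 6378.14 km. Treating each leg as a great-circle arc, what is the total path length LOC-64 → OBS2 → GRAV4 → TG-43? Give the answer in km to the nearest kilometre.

3803 km

LOC-64→OBS2: c = 0.068250 rad, d = 435.31 km
OBS2→GRAV4: c = 0.409920 rad, d = 2614.53 km
GRAV4→TG-43: c = 0.118055 rad, d = 752.97 km
Total = 435.31 + 2614.53 + 752.97 = 3802.81 km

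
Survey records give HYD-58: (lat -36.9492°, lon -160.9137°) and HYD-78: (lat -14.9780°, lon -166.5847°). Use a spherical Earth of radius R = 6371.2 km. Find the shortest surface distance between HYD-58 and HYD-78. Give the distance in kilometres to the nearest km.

2507 km

Δφ = 21.9712°,  Δλ = -5.6710°
a = sin²(Δφ/2) + cos φ₁ cos φ₂ sin²(Δλ/2) = 0.038203
c = 2·arcsin(√a) = 0.393446 rad = 22.5428°
d = R·c = 6371.2 × 0.393446 = 2506.7 km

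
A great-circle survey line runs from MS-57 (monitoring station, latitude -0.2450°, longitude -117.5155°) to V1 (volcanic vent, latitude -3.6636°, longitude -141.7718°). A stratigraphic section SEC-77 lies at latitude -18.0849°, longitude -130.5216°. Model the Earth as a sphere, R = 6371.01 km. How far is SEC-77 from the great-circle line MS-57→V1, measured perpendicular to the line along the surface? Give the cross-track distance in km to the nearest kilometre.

δ₁₃ = central angle MS-57→SEC-77 = 0.383047 rad  (haversine)
θ₁₃ = bearing MS-57→SEC-77 = 214.918°,  θ₁₂ = bearing MS-57→V1 = 261.673°
dₓₜ = R·arcsin(sin δ₁₃ · sin(θ₁₃ − θ₁₂)) = 6371.01·arcsin(0.37375·sin(-46.755°)) = -1756.674 km
|dₓₜ| = 1756.674 km

1757 km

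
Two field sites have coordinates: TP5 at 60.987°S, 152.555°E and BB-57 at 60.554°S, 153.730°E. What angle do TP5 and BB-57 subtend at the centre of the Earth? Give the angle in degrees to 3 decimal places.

0.719°

Δφ = 0.4330°,  Δλ = 1.1750°
a = sin²(Δφ/2) + cos φ₁ cos φ₂ sin²(Δλ/2) = 0.000039
c = 2·arcsin(√a) = 0.012545 rad = 0.7188°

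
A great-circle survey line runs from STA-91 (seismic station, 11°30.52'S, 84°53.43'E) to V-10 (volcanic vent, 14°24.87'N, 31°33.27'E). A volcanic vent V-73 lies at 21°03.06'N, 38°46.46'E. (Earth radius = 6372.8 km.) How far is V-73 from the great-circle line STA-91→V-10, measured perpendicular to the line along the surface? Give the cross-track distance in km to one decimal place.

STA-91: φ = -11.50867°, λ = +84.89050°
V-10: φ = +14.41450°, λ = +31.55450°
V-73: φ = +21.05100°, λ = +38.77433°
δ₁₃ = central angle STA-91→V-73 = 0.973677 rad  (haversine)
θ₁₃ = bearing STA-91→V-73 = 305.571°,  θ₁₂ = bearing STA-91→V-10 = 294.820°
dₓₜ = R·arcsin(sin δ₁₃ · sin(θ₁₃ − θ₁₂)) = 6372.8·arcsin(0.82696·sin(10.750°)) = 986.974 km
|dₓₜ| = 986.974 km

987.0 km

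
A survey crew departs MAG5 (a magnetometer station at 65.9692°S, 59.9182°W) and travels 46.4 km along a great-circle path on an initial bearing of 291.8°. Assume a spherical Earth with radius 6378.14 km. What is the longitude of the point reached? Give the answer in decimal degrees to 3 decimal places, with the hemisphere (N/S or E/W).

60.863°W

δ = d/R = 46.4/6378.14 = 0.007275 rad
φ₂ = arcsin(sin φ₁ cos δ + cos φ₁ sin δ cos θ)
   = arcsin(-0.91333·0.99997 + 0.40723·0.00727·0.37137) = -65.81149°
λ₂ = λ₁ + atan2(sin θ sin δ cos φ₁, cos δ − sin φ₁ sin φ₂) = -60.86276°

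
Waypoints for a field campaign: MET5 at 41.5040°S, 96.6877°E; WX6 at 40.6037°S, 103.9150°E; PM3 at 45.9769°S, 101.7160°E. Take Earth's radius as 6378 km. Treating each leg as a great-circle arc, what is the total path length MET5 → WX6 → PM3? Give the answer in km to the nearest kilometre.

1239 km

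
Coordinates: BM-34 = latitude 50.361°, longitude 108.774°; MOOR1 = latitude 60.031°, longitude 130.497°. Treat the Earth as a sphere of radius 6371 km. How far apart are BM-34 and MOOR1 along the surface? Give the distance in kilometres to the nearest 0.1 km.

1734.7 km

Δφ = 9.6700°,  Δλ = 21.7230°
a = sin²(Δφ/2) + cos φ₁ cos φ₂ sin²(Δλ/2) = 0.018420
c = 2·arcsin(√a) = 0.272279 rad = 15.6004°
d = R·c = 6371 × 0.272279 = 1734.7 km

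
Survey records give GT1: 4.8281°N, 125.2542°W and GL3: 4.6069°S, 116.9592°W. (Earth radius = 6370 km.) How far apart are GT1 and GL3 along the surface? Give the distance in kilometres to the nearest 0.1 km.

Δφ = -9.4350°,  Δλ = 8.2950°
a = sin²(Δφ/2) + cos φ₁ cos φ₂ sin²(Δλ/2) = 0.011959
c = 2·arcsin(√a) = 0.219156 rad = 12.5567°
d = R·c = 6370 × 0.219156 = 1396.0 km

1396.0 km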